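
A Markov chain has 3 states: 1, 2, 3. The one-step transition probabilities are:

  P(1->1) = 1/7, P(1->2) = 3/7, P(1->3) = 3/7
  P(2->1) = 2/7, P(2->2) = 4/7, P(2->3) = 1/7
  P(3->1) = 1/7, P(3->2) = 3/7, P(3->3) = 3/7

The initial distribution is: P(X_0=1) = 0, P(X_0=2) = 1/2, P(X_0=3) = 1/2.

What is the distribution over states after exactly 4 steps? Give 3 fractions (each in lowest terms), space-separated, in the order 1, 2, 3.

Answer: 3/14 1/2 2/7

Derivation:
Propagating the distribution step by step (d_{t+1} = d_t * P):
d_0 = (1=0, 2=1/2, 3=1/2)
  d_1[1] = 0*1/7 + 1/2*2/7 + 1/2*1/7 = 3/14
  d_1[2] = 0*3/7 + 1/2*4/7 + 1/2*3/7 = 1/2
  d_1[3] = 0*3/7 + 1/2*1/7 + 1/2*3/7 = 2/7
d_1 = (1=3/14, 2=1/2, 3=2/7)
  d_2[1] = 3/14*1/7 + 1/2*2/7 + 2/7*1/7 = 3/14
  d_2[2] = 3/14*3/7 + 1/2*4/7 + 2/7*3/7 = 1/2
  d_2[3] = 3/14*3/7 + 1/2*1/7 + 2/7*3/7 = 2/7
d_2 = (1=3/14, 2=1/2, 3=2/7)
  d_3[1] = 3/14*1/7 + 1/2*2/7 + 2/7*1/7 = 3/14
  d_3[2] = 3/14*3/7 + 1/2*4/7 + 2/7*3/7 = 1/2
  d_3[3] = 3/14*3/7 + 1/2*1/7 + 2/7*3/7 = 2/7
d_3 = (1=3/14, 2=1/2, 3=2/7)
  d_4[1] = 3/14*1/7 + 1/2*2/7 + 2/7*1/7 = 3/14
  d_4[2] = 3/14*3/7 + 1/2*4/7 + 2/7*3/7 = 1/2
  d_4[3] = 3/14*3/7 + 1/2*1/7 + 2/7*3/7 = 2/7
d_4 = (1=3/14, 2=1/2, 3=2/7)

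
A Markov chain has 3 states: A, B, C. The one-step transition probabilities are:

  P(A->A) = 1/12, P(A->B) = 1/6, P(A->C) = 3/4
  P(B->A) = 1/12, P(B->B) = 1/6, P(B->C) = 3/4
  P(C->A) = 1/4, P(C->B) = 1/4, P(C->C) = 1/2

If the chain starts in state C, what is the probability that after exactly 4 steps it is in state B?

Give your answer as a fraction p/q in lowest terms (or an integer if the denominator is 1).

Computing P^4 by repeated multiplication:
P^1 =
  A: [1/12, 1/6, 3/4]
  B: [1/12, 1/6, 3/4]
  C: [1/4, 1/4, 1/2]
P^2 =
  A: [5/24, 11/48, 9/16]
  B: [5/24, 11/48, 9/16]
  C: [1/6, 5/24, 5/8]
P^3 =
  A: [17/96, 41/192, 39/64]
  B: [17/96, 41/192, 39/64]
  C: [3/16, 7/32, 19/32]
P^4 =
  A: [71/384, 167/768, 153/256]
  B: [71/384, 167/768, 153/256]
  C: [35/192, 83/384, 77/128]

(P^4)[C -> B] = 83/384

Answer: 83/384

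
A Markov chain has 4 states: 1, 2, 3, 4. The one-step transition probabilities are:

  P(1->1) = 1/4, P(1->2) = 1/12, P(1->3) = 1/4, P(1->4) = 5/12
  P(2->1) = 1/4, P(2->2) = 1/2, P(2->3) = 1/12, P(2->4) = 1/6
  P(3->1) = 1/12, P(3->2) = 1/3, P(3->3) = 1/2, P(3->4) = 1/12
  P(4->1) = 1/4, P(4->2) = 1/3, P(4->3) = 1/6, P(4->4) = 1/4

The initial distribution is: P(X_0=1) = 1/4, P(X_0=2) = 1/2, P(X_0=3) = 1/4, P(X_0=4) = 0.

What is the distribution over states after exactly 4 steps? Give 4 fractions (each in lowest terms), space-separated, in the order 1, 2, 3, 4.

Propagating the distribution step by step (d_{t+1} = d_t * P):
d_0 = (1=1/4, 2=1/2, 3=1/4, 4=0)
  d_1[1] = 1/4*1/4 + 1/2*1/4 + 1/4*1/12 + 0*1/4 = 5/24
  d_1[2] = 1/4*1/12 + 1/2*1/2 + 1/4*1/3 + 0*1/3 = 17/48
  d_1[3] = 1/4*1/4 + 1/2*1/12 + 1/4*1/2 + 0*1/6 = 11/48
  d_1[4] = 1/4*5/12 + 1/2*1/6 + 1/4*1/12 + 0*1/4 = 5/24
d_1 = (1=5/24, 2=17/48, 3=11/48, 4=5/24)
  d_2[1] = 5/24*1/4 + 17/48*1/4 + 11/48*1/12 + 5/24*1/4 = 61/288
  d_2[2] = 5/24*1/12 + 17/48*1/2 + 11/48*1/3 + 5/24*1/3 = 49/144
  d_2[3] = 5/24*1/4 + 17/48*1/12 + 11/48*1/2 + 5/24*1/6 = 133/576
  d_2[4] = 5/24*5/12 + 17/48*1/6 + 11/48*1/12 + 5/24*1/4 = 125/576
d_2 = (1=61/288, 2=49/144, 3=133/576, 4=125/576)
  d_3[1] = 61/288*1/4 + 49/144*1/4 + 133/576*1/12 + 125/576*1/4 = 731/3456
  d_3[2] = 61/288*1/12 + 49/144*1/2 + 133/576*1/3 + 125/576*1/3 = 1165/3456
  d_3[3] = 61/288*1/4 + 49/144*1/12 + 133/576*1/2 + 125/576*1/6 = 805/3456
  d_3[4] = 61/288*5/12 + 49/144*1/6 + 133/576*1/12 + 125/576*1/4 = 755/3456
d_3 = (1=731/3456, 2=1165/3456, 3=805/3456, 4=755/3456)
  d_4[1] = 731/3456*1/4 + 1165/3456*1/4 + 805/3456*1/12 + 755/3456*1/4 = 4379/20736
  d_4[2] = 731/3456*1/12 + 1165/3456*1/2 + 805/3456*1/3 + 755/3456*1/3 = 13961/41472
  d_4[3] = 731/3456*1/4 + 1165/3456*1/12 + 805/3456*1/2 + 755/3456*1/6 = 4849/20736
  d_4[4] = 731/3456*5/12 + 1165/3456*1/6 + 805/3456*1/12 + 755/3456*1/4 = 9055/41472
d_4 = (1=4379/20736, 2=13961/41472, 3=4849/20736, 4=9055/41472)

Answer: 4379/20736 13961/41472 4849/20736 9055/41472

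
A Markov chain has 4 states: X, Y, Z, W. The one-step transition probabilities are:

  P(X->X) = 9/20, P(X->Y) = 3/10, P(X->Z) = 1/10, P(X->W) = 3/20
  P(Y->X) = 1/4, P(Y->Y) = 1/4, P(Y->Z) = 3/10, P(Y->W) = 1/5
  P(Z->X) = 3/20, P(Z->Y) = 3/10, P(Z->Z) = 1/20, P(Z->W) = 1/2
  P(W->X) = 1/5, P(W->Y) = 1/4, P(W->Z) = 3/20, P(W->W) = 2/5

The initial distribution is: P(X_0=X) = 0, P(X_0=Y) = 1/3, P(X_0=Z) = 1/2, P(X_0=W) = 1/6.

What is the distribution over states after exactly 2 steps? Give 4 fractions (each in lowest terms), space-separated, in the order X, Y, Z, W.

Propagating the distribution step by step (d_{t+1} = d_t * P):
d_0 = (X=0, Y=1/3, Z=1/2, W=1/6)
  d_1[X] = 0*9/20 + 1/3*1/4 + 1/2*3/20 + 1/6*1/5 = 23/120
  d_1[Y] = 0*3/10 + 1/3*1/4 + 1/2*3/10 + 1/6*1/4 = 11/40
  d_1[Z] = 0*1/10 + 1/3*3/10 + 1/2*1/20 + 1/6*3/20 = 3/20
  d_1[W] = 0*3/20 + 1/3*1/5 + 1/2*1/2 + 1/6*2/5 = 23/60
d_1 = (X=23/120, Y=11/40, Z=3/20, W=23/60)
  d_2[X] = 23/120*9/20 + 11/40*1/4 + 3/20*3/20 + 23/60*1/5 = 61/240
  d_2[Y] = 23/120*3/10 + 11/40*1/4 + 3/20*3/10 + 23/60*1/4 = 641/2400
  d_2[Z] = 23/120*1/10 + 11/40*3/10 + 3/20*1/20 + 23/60*3/20 = 1/6
  d_2[W] = 23/120*3/20 + 11/40*1/5 + 3/20*1/2 + 23/60*2/5 = 749/2400
d_2 = (X=61/240, Y=641/2400, Z=1/6, W=749/2400)

Answer: 61/240 641/2400 1/6 749/2400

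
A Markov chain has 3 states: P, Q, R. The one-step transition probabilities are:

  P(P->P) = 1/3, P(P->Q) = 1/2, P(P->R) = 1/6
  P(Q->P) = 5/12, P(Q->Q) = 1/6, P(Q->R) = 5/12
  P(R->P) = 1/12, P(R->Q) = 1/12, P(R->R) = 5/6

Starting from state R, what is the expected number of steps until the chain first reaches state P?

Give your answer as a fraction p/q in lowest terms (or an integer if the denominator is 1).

Let h_i = expected steps to first reach P from state i.
Boundary: h_P = 0.
First-step equations for the other states:
  h_Q = 1 + 5/12*h_P + 1/6*h_Q + 5/12*h_R
  h_R = 1 + 1/12*h_P + 1/12*h_Q + 5/6*h_R

Substituting h_P = 0 and rearranging gives the linear system (I - Q) h = 1:
  [5/6, -5/12] . (h_Q, h_R) = 1
  [-1/12, 1/6] . (h_Q, h_R) = 1

Solving yields:
  h_Q = 28/5
  h_R = 44/5

Starting state is R, so the expected hitting time is h_R = 44/5.

Answer: 44/5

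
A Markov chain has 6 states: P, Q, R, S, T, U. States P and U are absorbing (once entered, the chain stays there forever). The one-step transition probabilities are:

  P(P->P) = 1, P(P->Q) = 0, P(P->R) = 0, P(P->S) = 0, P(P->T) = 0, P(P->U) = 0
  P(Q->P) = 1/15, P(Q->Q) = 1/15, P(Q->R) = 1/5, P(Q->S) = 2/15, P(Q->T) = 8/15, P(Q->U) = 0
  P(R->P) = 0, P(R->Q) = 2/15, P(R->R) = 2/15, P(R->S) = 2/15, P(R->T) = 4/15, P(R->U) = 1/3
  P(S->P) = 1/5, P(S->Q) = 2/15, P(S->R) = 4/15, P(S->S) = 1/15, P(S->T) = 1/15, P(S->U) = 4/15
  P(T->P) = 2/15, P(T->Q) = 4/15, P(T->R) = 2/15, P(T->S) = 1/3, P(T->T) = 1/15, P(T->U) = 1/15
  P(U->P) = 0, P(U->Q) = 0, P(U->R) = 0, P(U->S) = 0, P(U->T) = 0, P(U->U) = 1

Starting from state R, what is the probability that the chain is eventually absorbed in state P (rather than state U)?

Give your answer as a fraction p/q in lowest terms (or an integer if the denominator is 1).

Answer: 515/1972

Derivation:
Let a_i = P(absorbed in P | start in state i).
Boundary conditions: a_P = 1, a_U = 0.
For each transient state i, a_i = sum_j P(i->j) * a_j:
  a_Q = 1/15*a_P + 1/15*a_Q + 1/5*a_R + 2/15*a_S + 8/15*a_T + 0*a_U
  a_R = 0*a_P + 2/15*a_Q + 2/15*a_R + 2/15*a_S + 4/15*a_T + 1/3*a_U
  a_S = 1/5*a_P + 2/15*a_Q + 4/15*a_R + 1/15*a_S + 1/15*a_T + 4/15*a_U
  a_T = 2/15*a_P + 4/15*a_Q + 2/15*a_R + 1/3*a_S + 1/15*a_T + 1/15*a_U

Substituting a_P = 1 and a_U = 0, rearrange to (I - Q) a = r where r[i] = P(i -> P):
  [14/15, -1/5, -2/15, -8/15] . (a_Q, a_R, a_S, a_T) = 1/15
  [-2/15, 13/15, -2/15, -4/15] . (a_Q, a_R, a_S, a_T) = 0
  [-2/15, -4/15, 14/15, -1/15] . (a_Q, a_R, a_S, a_T) = 1/5
  [-4/15, -2/15, -1/3, 14/15] . (a_Q, a_R, a_S, a_T) = 2/15

Solving yields:
  a_Q = 59/136
  a_R = 515/1972
  a_S = 13/34
  a_T = 869/1972

Starting state is R, so the absorption probability is a_R = 515/1972.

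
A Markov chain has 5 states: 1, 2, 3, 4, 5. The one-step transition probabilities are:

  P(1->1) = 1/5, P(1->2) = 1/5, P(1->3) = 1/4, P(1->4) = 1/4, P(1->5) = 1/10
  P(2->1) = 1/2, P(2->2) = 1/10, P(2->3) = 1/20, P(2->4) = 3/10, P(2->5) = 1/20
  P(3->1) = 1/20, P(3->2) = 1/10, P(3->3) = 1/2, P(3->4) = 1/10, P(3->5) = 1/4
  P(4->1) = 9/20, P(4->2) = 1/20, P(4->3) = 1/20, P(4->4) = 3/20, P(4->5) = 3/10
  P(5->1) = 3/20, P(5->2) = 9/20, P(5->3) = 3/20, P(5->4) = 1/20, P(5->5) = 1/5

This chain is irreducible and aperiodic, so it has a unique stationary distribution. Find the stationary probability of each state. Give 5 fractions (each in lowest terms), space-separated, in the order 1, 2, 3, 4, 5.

Answer: 17057/66670 5948/33335 2879/13334 23197/133340 23447/133340

Derivation:
The stationary distribution satisfies pi = pi * P, i.e.:
  pi_1 = 1/5*pi_1 + 1/2*pi_2 + 1/20*pi_3 + 9/20*pi_4 + 3/20*pi_5
  pi_2 = 1/5*pi_1 + 1/10*pi_2 + 1/10*pi_3 + 1/20*pi_4 + 9/20*pi_5
  pi_3 = 1/4*pi_1 + 1/20*pi_2 + 1/2*pi_3 + 1/20*pi_4 + 3/20*pi_5
  pi_4 = 1/4*pi_1 + 3/10*pi_2 + 1/10*pi_3 + 3/20*pi_4 + 1/20*pi_5
  pi_5 = 1/10*pi_1 + 1/20*pi_2 + 1/4*pi_3 + 3/10*pi_4 + 1/5*pi_5
with normalization: pi_1 + pi_2 + pi_3 + pi_4 + pi_5 = 1.

Using the first 4 balance equations plus normalization, the linear system A*pi = b is:
  [-4/5, 1/2, 1/20, 9/20, 3/20] . pi = 0
  [1/5, -9/10, 1/10, 1/20, 9/20] . pi = 0
  [1/4, 1/20, -1/2, 1/20, 3/20] . pi = 0
  [1/4, 3/10, 1/10, -17/20, 1/20] . pi = 0
  [1, 1, 1, 1, 1] . pi = 1

Solving yields:
  pi_1 = 17057/66670
  pi_2 = 5948/33335
  pi_3 = 2879/13334
  pi_4 = 23197/133340
  pi_5 = 23447/133340

Verification (pi * P):
  17057/66670*1/5 + 5948/33335*1/2 + 2879/13334*1/20 + 23197/133340*9/20 + 23447/133340*3/20 = 17057/66670 = pi_1  (ok)
  17057/66670*1/5 + 5948/33335*1/10 + 2879/13334*1/10 + 23197/133340*1/20 + 23447/133340*9/20 = 5948/33335 = pi_2  (ok)
  17057/66670*1/4 + 5948/33335*1/20 + 2879/13334*1/2 + 23197/133340*1/20 + 23447/133340*3/20 = 2879/13334 = pi_3  (ok)
  17057/66670*1/4 + 5948/33335*3/10 + 2879/13334*1/10 + 23197/133340*3/20 + 23447/133340*1/20 = 23197/133340 = pi_4  (ok)
  17057/66670*1/10 + 5948/33335*1/20 + 2879/13334*1/4 + 23197/133340*3/10 + 23447/133340*1/5 = 23447/133340 = pi_5  (ok)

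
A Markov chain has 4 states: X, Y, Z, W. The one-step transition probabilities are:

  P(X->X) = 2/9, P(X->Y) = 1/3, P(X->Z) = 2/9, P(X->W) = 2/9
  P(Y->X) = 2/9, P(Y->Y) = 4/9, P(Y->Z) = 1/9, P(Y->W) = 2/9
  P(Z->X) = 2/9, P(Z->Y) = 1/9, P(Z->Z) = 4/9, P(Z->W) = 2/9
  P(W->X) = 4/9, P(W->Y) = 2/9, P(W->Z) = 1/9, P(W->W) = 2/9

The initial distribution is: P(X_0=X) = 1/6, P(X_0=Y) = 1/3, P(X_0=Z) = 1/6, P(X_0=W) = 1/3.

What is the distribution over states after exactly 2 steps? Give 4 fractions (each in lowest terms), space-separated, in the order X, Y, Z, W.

Propagating the distribution step by step (d_{t+1} = d_t * P):
d_0 = (X=1/6, Y=1/3, Z=1/6, W=1/3)
  d_1[X] = 1/6*2/9 + 1/3*2/9 + 1/6*2/9 + 1/3*4/9 = 8/27
  d_1[Y] = 1/6*1/3 + 1/3*4/9 + 1/6*1/9 + 1/3*2/9 = 8/27
  d_1[Z] = 1/6*2/9 + 1/3*1/9 + 1/6*4/9 + 1/3*1/9 = 5/27
  d_1[W] = 1/6*2/9 + 1/3*2/9 + 1/6*2/9 + 1/3*2/9 = 2/9
d_1 = (X=8/27, Y=8/27, Z=5/27, W=2/9)
  d_2[X] = 8/27*2/9 + 8/27*2/9 + 5/27*2/9 + 2/9*4/9 = 22/81
  d_2[Y] = 8/27*1/3 + 8/27*4/9 + 5/27*1/9 + 2/9*2/9 = 73/243
  d_2[Z] = 8/27*2/9 + 8/27*1/9 + 5/27*4/9 + 2/9*1/9 = 50/243
  d_2[W] = 8/27*2/9 + 8/27*2/9 + 5/27*2/9 + 2/9*2/9 = 2/9
d_2 = (X=22/81, Y=73/243, Z=50/243, W=2/9)

Answer: 22/81 73/243 50/243 2/9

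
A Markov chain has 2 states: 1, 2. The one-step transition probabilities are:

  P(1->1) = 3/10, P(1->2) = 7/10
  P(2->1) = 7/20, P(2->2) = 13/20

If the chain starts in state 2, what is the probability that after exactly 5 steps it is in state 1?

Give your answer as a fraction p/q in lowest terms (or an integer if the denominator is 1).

Answer: 1066667/3200000

Derivation:
Computing P^5 by repeated multiplication:
P^1 =
  1: [3/10, 7/10]
  2: [7/20, 13/20]
P^2 =
  1: [67/200, 133/200]
  2: [133/400, 267/400]
P^3 =
  1: [1333/4000, 2667/4000]
  2: [2667/8000, 5333/8000]
P^4 =
  1: [26667/80000, 53333/80000]
  2: [53333/160000, 106667/160000]
P^5 =
  1: [533333/1600000, 1066667/1600000]
  2: [1066667/3200000, 2133333/3200000]

(P^5)[2 -> 1] = 1066667/3200000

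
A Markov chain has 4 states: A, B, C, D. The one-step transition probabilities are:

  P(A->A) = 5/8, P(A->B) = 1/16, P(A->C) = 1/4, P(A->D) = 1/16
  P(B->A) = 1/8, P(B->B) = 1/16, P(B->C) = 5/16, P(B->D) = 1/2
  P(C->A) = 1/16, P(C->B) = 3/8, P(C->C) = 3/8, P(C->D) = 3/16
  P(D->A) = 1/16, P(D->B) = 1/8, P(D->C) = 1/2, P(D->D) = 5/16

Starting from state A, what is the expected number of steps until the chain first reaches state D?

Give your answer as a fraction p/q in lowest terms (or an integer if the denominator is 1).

Let h_i = expected steps to first reach D from state i.
Boundary: h_D = 0.
First-step equations for the other states:
  h_A = 1 + 5/8*h_A + 1/16*h_B + 1/4*h_C + 1/16*h_D
  h_B = 1 + 1/8*h_A + 1/16*h_B + 5/16*h_C + 1/2*h_D
  h_C = 1 + 1/16*h_A + 3/8*h_B + 3/8*h_C + 3/16*h_D

Substituting h_D = 0 and rearranging gives the linear system (I - Q) h = 1:
  [3/8, -1/16, -1/4] . (h_A, h_B, h_C) = 1
  [-1/8, 15/16, -5/16] . (h_A, h_B, h_C) = 1
  [-1/16, -3/8, 5/8] . (h_A, h_B, h_C) = 1

Solving yields:
  h_A = 3504/587
  h_B = 1904/587
  h_C = 2432/587

Starting state is A, so the expected hitting time is h_A = 3504/587.

Answer: 3504/587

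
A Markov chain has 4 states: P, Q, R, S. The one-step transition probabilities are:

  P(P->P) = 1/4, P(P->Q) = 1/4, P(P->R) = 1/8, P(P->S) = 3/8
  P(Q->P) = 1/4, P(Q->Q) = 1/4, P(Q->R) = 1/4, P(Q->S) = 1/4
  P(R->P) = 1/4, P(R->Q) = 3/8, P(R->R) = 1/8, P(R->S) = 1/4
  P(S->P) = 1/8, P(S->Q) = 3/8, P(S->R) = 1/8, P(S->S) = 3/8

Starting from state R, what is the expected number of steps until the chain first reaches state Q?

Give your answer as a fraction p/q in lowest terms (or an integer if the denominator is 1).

Let h_i = expected steps to first reach Q from state i.
Boundary: h_Q = 0.
First-step equations for the other states:
  h_P = 1 + 1/4*h_P + 1/4*h_Q + 1/8*h_R + 3/8*h_S
  h_R = 1 + 1/4*h_P + 3/8*h_Q + 1/8*h_R + 1/4*h_S
  h_S = 1 + 1/8*h_P + 3/8*h_Q + 1/8*h_R + 3/8*h_S

Substituting h_Q = 0 and rearranging gives the linear system (I - Q) h = 1:
  [3/4, -1/8, -3/8] . (h_P, h_R, h_S) = 1
  [-1/4, 7/8, -1/4] . (h_P, h_R, h_S) = 1
  [-1/8, -1/8, 5/8] . (h_P, h_R, h_S) = 1

Solving yields:
  h_P = 512/159
  h_R = 152/53
  h_S = 448/159

Starting state is R, so the expected hitting time is h_R = 152/53.

Answer: 152/53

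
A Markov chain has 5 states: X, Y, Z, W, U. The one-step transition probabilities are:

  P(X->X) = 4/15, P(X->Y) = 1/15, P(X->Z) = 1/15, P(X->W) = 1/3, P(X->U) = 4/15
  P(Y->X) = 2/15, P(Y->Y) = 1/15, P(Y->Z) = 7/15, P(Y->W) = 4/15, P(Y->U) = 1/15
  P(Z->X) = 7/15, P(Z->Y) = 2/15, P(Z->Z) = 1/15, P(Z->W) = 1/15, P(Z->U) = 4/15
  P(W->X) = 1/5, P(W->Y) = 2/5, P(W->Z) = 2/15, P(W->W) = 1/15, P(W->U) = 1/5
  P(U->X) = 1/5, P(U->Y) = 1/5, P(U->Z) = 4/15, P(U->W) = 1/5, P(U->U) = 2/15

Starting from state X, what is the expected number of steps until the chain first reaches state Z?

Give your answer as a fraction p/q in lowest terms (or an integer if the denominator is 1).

Let h_i = expected steps to first reach Z from state i.
Boundary: h_Z = 0.
First-step equations for the other states:
  h_X = 1 + 4/15*h_X + 1/15*h_Y + 1/15*h_Z + 1/3*h_W + 4/15*h_U
  h_Y = 1 + 2/15*h_X + 1/15*h_Y + 7/15*h_Z + 4/15*h_W + 1/15*h_U
  h_W = 1 + 1/5*h_X + 2/5*h_Y + 2/15*h_Z + 1/15*h_W + 1/5*h_U
  h_U = 1 + 1/5*h_X + 1/5*h_Y + 4/15*h_Z + 1/5*h_W + 2/15*h_U

Substituting h_Z = 0 and rearranging gives the linear system (I - Q) h = 1:
  [11/15, -1/15, -1/3, -4/15] . (h_X, h_Y, h_W, h_U) = 1
  [-2/15, 14/15, -4/15, -1/15] . (h_X, h_Y, h_W, h_U) = 1
  [-1/5, -2/5, 14/15, -1/5] . (h_X, h_Y, h_W, h_U) = 1
  [-1/5, -1/5, -1/5, 13/15] . (h_X, h_Y, h_W, h_U) = 1

Solving yields:
  h_X = 705/133
  h_Y = 48525/14098
  h_W = 3405/742
  h_U = 4260/1007

Starting state is X, so the expected hitting time is h_X = 705/133.

Answer: 705/133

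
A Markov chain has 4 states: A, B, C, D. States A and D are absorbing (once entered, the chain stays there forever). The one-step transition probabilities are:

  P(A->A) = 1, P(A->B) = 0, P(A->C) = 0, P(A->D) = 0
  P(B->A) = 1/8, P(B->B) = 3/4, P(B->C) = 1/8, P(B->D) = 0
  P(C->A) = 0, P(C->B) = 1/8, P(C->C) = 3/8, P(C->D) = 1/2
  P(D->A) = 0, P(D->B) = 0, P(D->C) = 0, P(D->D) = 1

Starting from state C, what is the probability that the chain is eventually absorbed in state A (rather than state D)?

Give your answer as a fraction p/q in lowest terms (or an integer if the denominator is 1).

Answer: 1/9

Derivation:
Let a_i = P(absorbed in A | start in state i).
Boundary conditions: a_A = 1, a_D = 0.
For each transient state i, a_i = sum_j P(i->j) * a_j:
  a_B = 1/8*a_A + 3/4*a_B + 1/8*a_C + 0*a_D
  a_C = 0*a_A + 1/8*a_B + 3/8*a_C + 1/2*a_D

Substituting a_A = 1 and a_D = 0, rearrange to (I - Q) a = r where r[i] = P(i -> A):
  [1/4, -1/8] . (a_B, a_C) = 1/8
  [-1/8, 5/8] . (a_B, a_C) = 0

Solving yields:
  a_B = 5/9
  a_C = 1/9

Starting state is C, so the absorption probability is a_C = 1/9.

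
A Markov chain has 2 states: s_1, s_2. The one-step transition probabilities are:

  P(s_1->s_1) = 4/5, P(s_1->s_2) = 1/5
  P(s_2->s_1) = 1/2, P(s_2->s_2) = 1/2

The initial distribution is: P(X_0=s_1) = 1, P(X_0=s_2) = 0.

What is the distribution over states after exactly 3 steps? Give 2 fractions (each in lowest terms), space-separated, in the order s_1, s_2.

Answer: 361/500 139/500

Derivation:
Propagating the distribution step by step (d_{t+1} = d_t * P):
d_0 = (s_1=1, s_2=0)
  d_1[s_1] = 1*4/5 + 0*1/2 = 4/5
  d_1[s_2] = 1*1/5 + 0*1/2 = 1/5
d_1 = (s_1=4/5, s_2=1/5)
  d_2[s_1] = 4/5*4/5 + 1/5*1/2 = 37/50
  d_2[s_2] = 4/5*1/5 + 1/5*1/2 = 13/50
d_2 = (s_1=37/50, s_2=13/50)
  d_3[s_1] = 37/50*4/5 + 13/50*1/2 = 361/500
  d_3[s_2] = 37/50*1/5 + 13/50*1/2 = 139/500
d_3 = (s_1=361/500, s_2=139/500)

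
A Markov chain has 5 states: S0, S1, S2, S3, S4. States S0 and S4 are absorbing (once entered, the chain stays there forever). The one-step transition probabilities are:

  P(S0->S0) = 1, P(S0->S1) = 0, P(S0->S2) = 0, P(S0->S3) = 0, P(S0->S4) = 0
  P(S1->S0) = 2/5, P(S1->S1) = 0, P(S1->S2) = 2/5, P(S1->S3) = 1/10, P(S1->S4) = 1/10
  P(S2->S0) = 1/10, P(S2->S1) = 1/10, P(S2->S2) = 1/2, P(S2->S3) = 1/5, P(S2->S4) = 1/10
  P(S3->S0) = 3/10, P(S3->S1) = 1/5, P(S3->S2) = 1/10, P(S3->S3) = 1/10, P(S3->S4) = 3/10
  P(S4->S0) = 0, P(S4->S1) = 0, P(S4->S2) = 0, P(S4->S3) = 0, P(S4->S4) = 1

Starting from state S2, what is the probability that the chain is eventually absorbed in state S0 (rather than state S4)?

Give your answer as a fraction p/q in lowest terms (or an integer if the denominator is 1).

Answer: 203/367

Derivation:
Let a_i = P(absorbed in S0 | start in state i).
Boundary conditions: a_S0 = 1, a_S4 = 0.
For each transient state i, a_i = sum_j P(i->j) * a_j:
  a_S1 = 2/5*a_S0 + 0*a_S1 + 2/5*a_S2 + 1/10*a_S3 + 1/10*a_S4
  a_S2 = 1/10*a_S0 + 1/10*a_S1 + 1/2*a_S2 + 1/5*a_S3 + 1/10*a_S4
  a_S3 = 3/10*a_S0 + 1/5*a_S1 + 1/10*a_S2 + 1/10*a_S3 + 3/10*a_S4

Substituting a_S0 = 1 and a_S4 = 0, rearrange to (I - Q) a = r where r[i] = P(i -> S0):
  [1, -2/5, -1/10] . (a_S1, a_S2, a_S3) = 2/5
  [-1/10, 1/2, -1/5] . (a_S1, a_S2, a_S3) = 1/10
  [-1/5, -1/10, 9/10] . (a_S1, a_S2, a_S3) = 3/10

Solving yields:
  a_S1 = 248/367
  a_S2 = 203/367
  a_S3 = 200/367

Starting state is S2, so the absorption probability is a_S2 = 203/367.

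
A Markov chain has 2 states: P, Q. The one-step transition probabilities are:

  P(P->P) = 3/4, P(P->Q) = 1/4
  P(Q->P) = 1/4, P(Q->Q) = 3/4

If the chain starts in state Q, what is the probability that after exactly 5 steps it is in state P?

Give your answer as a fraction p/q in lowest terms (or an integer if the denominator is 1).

Computing P^5 by repeated multiplication:
P^1 =
  P: [3/4, 1/4]
  Q: [1/4, 3/4]
P^2 =
  P: [5/8, 3/8]
  Q: [3/8, 5/8]
P^3 =
  P: [9/16, 7/16]
  Q: [7/16, 9/16]
P^4 =
  P: [17/32, 15/32]
  Q: [15/32, 17/32]
P^5 =
  P: [33/64, 31/64]
  Q: [31/64, 33/64]

(P^5)[Q -> P] = 31/64

Answer: 31/64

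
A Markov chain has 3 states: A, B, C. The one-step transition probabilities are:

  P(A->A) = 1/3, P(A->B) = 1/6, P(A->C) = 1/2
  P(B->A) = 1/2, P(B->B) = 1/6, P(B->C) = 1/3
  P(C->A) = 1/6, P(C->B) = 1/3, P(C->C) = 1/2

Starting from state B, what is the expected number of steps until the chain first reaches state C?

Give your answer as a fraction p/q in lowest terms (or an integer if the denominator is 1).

Answer: 42/17

Derivation:
Let h_i = expected steps to first reach C from state i.
Boundary: h_C = 0.
First-step equations for the other states:
  h_A = 1 + 1/3*h_A + 1/6*h_B + 1/2*h_C
  h_B = 1 + 1/2*h_A + 1/6*h_B + 1/3*h_C

Substituting h_C = 0 and rearranging gives the linear system (I - Q) h = 1:
  [2/3, -1/6] . (h_A, h_B) = 1
  [-1/2, 5/6] . (h_A, h_B) = 1

Solving yields:
  h_A = 36/17
  h_B = 42/17

Starting state is B, so the expected hitting time is h_B = 42/17.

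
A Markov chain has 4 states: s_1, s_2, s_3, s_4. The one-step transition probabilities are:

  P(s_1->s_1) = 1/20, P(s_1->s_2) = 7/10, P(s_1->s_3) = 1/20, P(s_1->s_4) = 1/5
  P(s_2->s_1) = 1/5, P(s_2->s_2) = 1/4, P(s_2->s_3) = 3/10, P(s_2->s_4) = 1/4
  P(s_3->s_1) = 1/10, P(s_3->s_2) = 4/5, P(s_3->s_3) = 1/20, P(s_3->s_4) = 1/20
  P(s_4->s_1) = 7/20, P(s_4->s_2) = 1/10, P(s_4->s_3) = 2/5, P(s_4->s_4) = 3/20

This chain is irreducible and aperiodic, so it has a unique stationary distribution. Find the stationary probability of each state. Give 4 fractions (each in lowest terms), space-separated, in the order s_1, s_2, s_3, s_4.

Answer: 2251/12625 5348/12625 2761/12625 453/2525

Derivation:
The stationary distribution satisfies pi = pi * P, i.e.:
  pi_s_1 = 1/20*pi_s_1 + 1/5*pi_s_2 + 1/10*pi_s_3 + 7/20*pi_s_4
  pi_s_2 = 7/10*pi_s_1 + 1/4*pi_s_2 + 4/5*pi_s_3 + 1/10*pi_s_4
  pi_s_3 = 1/20*pi_s_1 + 3/10*pi_s_2 + 1/20*pi_s_3 + 2/5*pi_s_4
  pi_s_4 = 1/5*pi_s_1 + 1/4*pi_s_2 + 1/20*pi_s_3 + 3/20*pi_s_4
with normalization: pi_s_1 + pi_s_2 + pi_s_3 + pi_s_4 = 1.

Using the first 3 balance equations plus normalization, the linear system A*pi = b is:
  [-19/20, 1/5, 1/10, 7/20] . pi = 0
  [7/10, -3/4, 4/5, 1/10] . pi = 0
  [1/20, 3/10, -19/20, 2/5] . pi = 0
  [1, 1, 1, 1] . pi = 1

Solving yields:
  pi_s_1 = 2251/12625
  pi_s_2 = 5348/12625
  pi_s_3 = 2761/12625
  pi_s_4 = 453/2525

Verification (pi * P):
  2251/12625*1/20 + 5348/12625*1/5 + 2761/12625*1/10 + 453/2525*7/20 = 2251/12625 = pi_s_1  (ok)
  2251/12625*7/10 + 5348/12625*1/4 + 2761/12625*4/5 + 453/2525*1/10 = 5348/12625 = pi_s_2  (ok)
  2251/12625*1/20 + 5348/12625*3/10 + 2761/12625*1/20 + 453/2525*2/5 = 2761/12625 = pi_s_3  (ok)
  2251/12625*1/5 + 5348/12625*1/4 + 2761/12625*1/20 + 453/2525*3/20 = 453/2525 = pi_s_4  (ok)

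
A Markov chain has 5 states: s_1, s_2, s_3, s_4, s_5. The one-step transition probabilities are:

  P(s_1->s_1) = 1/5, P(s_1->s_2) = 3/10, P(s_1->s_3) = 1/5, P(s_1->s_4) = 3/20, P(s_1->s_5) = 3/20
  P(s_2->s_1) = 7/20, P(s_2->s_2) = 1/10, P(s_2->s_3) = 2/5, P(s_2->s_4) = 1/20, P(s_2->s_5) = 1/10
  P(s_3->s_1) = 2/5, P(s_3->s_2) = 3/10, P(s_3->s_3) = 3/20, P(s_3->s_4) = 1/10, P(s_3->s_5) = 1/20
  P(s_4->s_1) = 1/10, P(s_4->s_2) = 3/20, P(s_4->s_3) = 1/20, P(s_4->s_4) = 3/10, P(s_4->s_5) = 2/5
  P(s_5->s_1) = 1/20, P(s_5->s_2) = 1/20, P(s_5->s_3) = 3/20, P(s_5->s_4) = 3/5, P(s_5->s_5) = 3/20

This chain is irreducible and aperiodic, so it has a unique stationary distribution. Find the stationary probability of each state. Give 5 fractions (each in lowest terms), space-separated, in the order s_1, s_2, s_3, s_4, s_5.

The stationary distribution satisfies pi = pi * P, i.e.:
  pi_s_1 = 1/5*pi_s_1 + 7/20*pi_s_2 + 2/5*pi_s_3 + 1/10*pi_s_4 + 1/20*pi_s_5
  pi_s_2 = 3/10*pi_s_1 + 1/10*pi_s_2 + 3/10*pi_s_3 + 3/20*pi_s_4 + 1/20*pi_s_5
  pi_s_3 = 1/5*pi_s_1 + 2/5*pi_s_2 + 3/20*pi_s_3 + 1/20*pi_s_4 + 3/20*pi_s_5
  pi_s_4 = 3/20*pi_s_1 + 1/20*pi_s_2 + 1/10*pi_s_3 + 3/10*pi_s_4 + 3/5*pi_s_5
  pi_s_5 = 3/20*pi_s_1 + 1/10*pi_s_2 + 1/20*pi_s_3 + 2/5*pi_s_4 + 3/20*pi_s_5
with normalization: pi_s_1 + pi_s_2 + pi_s_3 + pi_s_4 + pi_s_5 = 1.

Using the first 4 balance equations plus normalization, the linear system A*pi = b is:
  [-4/5, 7/20, 2/5, 1/10, 1/20] . pi = 0
  [3/10, -9/10, 3/10, 3/20, 1/20] . pi = 0
  [1/5, 2/5, -17/20, 1/20, 3/20] . pi = 0
  [3/20, 1/20, 1/10, -7/10, 3/5] . pi = 0
  [1, 1, 1, 1, 1] . pi = 1

Solving yields:
  pi_s_1 = 9741/45938
  pi_s_2 = 8347/45938
  pi_s_3 = 4178/22969
  pi_s_4 = 11085/45938
  pi_s_5 = 8409/45938

Verification (pi * P):
  9741/45938*1/5 + 8347/45938*7/20 + 4178/22969*2/5 + 11085/45938*1/10 + 8409/45938*1/20 = 9741/45938 = pi_s_1  (ok)
  9741/45938*3/10 + 8347/45938*1/10 + 4178/22969*3/10 + 11085/45938*3/20 + 8409/45938*1/20 = 8347/45938 = pi_s_2  (ok)
  9741/45938*1/5 + 8347/45938*2/5 + 4178/22969*3/20 + 11085/45938*1/20 + 8409/45938*3/20 = 4178/22969 = pi_s_3  (ok)
  9741/45938*3/20 + 8347/45938*1/20 + 4178/22969*1/10 + 11085/45938*3/10 + 8409/45938*3/5 = 11085/45938 = pi_s_4  (ok)
  9741/45938*3/20 + 8347/45938*1/10 + 4178/22969*1/20 + 11085/45938*2/5 + 8409/45938*3/20 = 8409/45938 = pi_s_5  (ok)

Answer: 9741/45938 8347/45938 4178/22969 11085/45938 8409/45938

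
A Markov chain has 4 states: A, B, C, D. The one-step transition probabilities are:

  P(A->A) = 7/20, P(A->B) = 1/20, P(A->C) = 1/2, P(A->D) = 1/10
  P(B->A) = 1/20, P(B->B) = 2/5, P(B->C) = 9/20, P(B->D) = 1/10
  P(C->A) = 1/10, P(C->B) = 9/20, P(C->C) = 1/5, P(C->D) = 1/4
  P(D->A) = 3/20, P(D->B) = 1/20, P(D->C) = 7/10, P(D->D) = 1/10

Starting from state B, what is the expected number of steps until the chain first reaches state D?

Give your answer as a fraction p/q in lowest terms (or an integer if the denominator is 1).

Answer: 6980/1079

Derivation:
Let h_i = expected steps to first reach D from state i.
Boundary: h_D = 0.
First-step equations for the other states:
  h_A = 1 + 7/20*h_A + 1/20*h_B + 1/2*h_C + 1/10*h_D
  h_B = 1 + 1/20*h_A + 2/5*h_B + 9/20*h_C + 1/10*h_D
  h_C = 1 + 1/10*h_A + 9/20*h_B + 1/5*h_C + 1/4*h_D

Substituting h_D = 0 and rearranging gives the linear system (I - Q) h = 1:
  [13/20, -1/20, -1/2] . (h_A, h_B, h_C) = 1
  [-1/20, 3/5, -9/20] . (h_A, h_B, h_C) = 1
  [-1/10, -9/20, 4/5] . (h_A, h_B, h_C) = 1

Solving yields:
  h_A = 6920/1079
  h_B = 6980/1079
  h_C = 6140/1079

Starting state is B, so the expected hitting time is h_B = 6980/1079.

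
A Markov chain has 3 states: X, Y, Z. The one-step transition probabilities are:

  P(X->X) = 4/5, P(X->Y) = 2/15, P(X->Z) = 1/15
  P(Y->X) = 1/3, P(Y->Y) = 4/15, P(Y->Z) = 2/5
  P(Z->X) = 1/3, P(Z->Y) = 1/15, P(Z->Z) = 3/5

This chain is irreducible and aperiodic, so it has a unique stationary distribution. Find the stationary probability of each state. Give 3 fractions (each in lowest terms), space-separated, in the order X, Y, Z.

Answer: 5/8 13/96 23/96

Derivation:
The stationary distribution satisfies pi = pi * P, i.e.:
  pi_X = 4/5*pi_X + 1/3*pi_Y + 1/3*pi_Z
  pi_Y = 2/15*pi_X + 4/15*pi_Y + 1/15*pi_Z
  pi_Z = 1/15*pi_X + 2/5*pi_Y + 3/5*pi_Z
with normalization: pi_X + pi_Y + pi_Z = 1.

Using the first 2 balance equations plus normalization, the linear system A*pi = b is:
  [-1/5, 1/3, 1/3] . pi = 0
  [2/15, -11/15, 1/15] . pi = 0
  [1, 1, 1] . pi = 1

Solving yields:
  pi_X = 5/8
  pi_Y = 13/96
  pi_Z = 23/96

Verification (pi * P):
  5/8*4/5 + 13/96*1/3 + 23/96*1/3 = 5/8 = pi_X  (ok)
  5/8*2/15 + 13/96*4/15 + 23/96*1/15 = 13/96 = pi_Y  (ok)
  5/8*1/15 + 13/96*2/5 + 23/96*3/5 = 23/96 = pi_Z  (ok)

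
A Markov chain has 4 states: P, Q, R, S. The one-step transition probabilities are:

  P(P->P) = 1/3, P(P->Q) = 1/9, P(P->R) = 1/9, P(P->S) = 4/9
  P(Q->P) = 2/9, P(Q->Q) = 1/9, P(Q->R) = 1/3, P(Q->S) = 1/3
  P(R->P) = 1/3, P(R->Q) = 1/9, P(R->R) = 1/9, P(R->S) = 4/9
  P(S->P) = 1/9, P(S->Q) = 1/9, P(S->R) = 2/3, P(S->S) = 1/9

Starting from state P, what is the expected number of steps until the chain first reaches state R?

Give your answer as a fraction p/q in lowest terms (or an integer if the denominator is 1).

Let h_i = expected steps to first reach R from state i.
Boundary: h_R = 0.
First-step equations for the other states:
  h_P = 1 + 1/3*h_P + 1/9*h_Q + 1/9*h_R + 4/9*h_S
  h_Q = 1 + 2/9*h_P + 1/9*h_Q + 1/3*h_R + 1/3*h_S
  h_S = 1 + 1/9*h_P + 1/9*h_Q + 2/3*h_R + 1/9*h_S

Substituting h_R = 0 and rearranging gives the linear system (I - Q) h = 1:
  [2/3, -1/9, -4/9] . (h_P, h_Q, h_S) = 1
  [-2/9, 8/9, -1/3] . (h_P, h_Q, h_S) = 1
  [-1/9, -1/9, 8/9] . (h_P, h_Q, h_S) = 1

Solving yields:
  h_P = 972/307
  h_Q = 801/307
  h_S = 567/307

Starting state is P, so the expected hitting time is h_P = 972/307.

Answer: 972/307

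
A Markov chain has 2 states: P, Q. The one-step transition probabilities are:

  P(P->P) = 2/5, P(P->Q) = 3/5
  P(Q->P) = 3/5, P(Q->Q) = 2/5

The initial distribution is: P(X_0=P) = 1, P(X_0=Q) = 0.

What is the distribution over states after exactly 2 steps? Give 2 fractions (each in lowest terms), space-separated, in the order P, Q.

Propagating the distribution step by step (d_{t+1} = d_t * P):
d_0 = (P=1, Q=0)
  d_1[P] = 1*2/5 + 0*3/5 = 2/5
  d_1[Q] = 1*3/5 + 0*2/5 = 3/5
d_1 = (P=2/5, Q=3/5)
  d_2[P] = 2/5*2/5 + 3/5*3/5 = 13/25
  d_2[Q] = 2/5*3/5 + 3/5*2/5 = 12/25
d_2 = (P=13/25, Q=12/25)

Answer: 13/25 12/25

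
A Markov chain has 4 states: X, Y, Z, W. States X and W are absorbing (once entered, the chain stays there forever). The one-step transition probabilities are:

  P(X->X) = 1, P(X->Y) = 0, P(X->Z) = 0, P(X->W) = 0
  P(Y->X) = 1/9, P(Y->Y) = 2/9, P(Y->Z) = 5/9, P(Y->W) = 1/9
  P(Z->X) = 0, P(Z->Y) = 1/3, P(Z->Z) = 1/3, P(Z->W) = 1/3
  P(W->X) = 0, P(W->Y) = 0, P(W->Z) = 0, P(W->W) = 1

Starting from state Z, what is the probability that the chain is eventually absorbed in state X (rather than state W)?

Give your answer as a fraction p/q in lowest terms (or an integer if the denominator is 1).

Let a_i = P(absorbed in X | start in state i).
Boundary conditions: a_X = 1, a_W = 0.
For each transient state i, a_i = sum_j P(i->j) * a_j:
  a_Y = 1/9*a_X + 2/9*a_Y + 5/9*a_Z + 1/9*a_W
  a_Z = 0*a_X + 1/3*a_Y + 1/3*a_Z + 1/3*a_W

Substituting a_X = 1 and a_W = 0, rearrange to (I - Q) a = r where r[i] = P(i -> X):
  [7/9, -5/9] . (a_Y, a_Z) = 1/9
  [-1/3, 2/3] . (a_Y, a_Z) = 0

Solving yields:
  a_Y = 2/9
  a_Z = 1/9

Starting state is Z, so the absorption probability is a_Z = 1/9.

Answer: 1/9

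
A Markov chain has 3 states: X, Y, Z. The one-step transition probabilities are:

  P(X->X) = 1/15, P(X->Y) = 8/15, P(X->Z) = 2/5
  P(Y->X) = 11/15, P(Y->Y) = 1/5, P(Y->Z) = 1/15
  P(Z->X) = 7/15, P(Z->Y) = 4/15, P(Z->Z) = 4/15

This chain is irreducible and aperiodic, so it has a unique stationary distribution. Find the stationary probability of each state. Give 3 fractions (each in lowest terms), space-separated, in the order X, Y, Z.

Answer: 2/5 7/20 1/4

Derivation:
The stationary distribution satisfies pi = pi * P, i.e.:
  pi_X = 1/15*pi_X + 11/15*pi_Y + 7/15*pi_Z
  pi_Y = 8/15*pi_X + 1/5*pi_Y + 4/15*pi_Z
  pi_Z = 2/5*pi_X + 1/15*pi_Y + 4/15*pi_Z
with normalization: pi_X + pi_Y + pi_Z = 1.

Using the first 2 balance equations plus normalization, the linear system A*pi = b is:
  [-14/15, 11/15, 7/15] . pi = 0
  [8/15, -4/5, 4/15] . pi = 0
  [1, 1, 1] . pi = 1

Solving yields:
  pi_X = 2/5
  pi_Y = 7/20
  pi_Z = 1/4

Verification (pi * P):
  2/5*1/15 + 7/20*11/15 + 1/4*7/15 = 2/5 = pi_X  (ok)
  2/5*8/15 + 7/20*1/5 + 1/4*4/15 = 7/20 = pi_Y  (ok)
  2/5*2/5 + 7/20*1/15 + 1/4*4/15 = 1/4 = pi_Z  (ok)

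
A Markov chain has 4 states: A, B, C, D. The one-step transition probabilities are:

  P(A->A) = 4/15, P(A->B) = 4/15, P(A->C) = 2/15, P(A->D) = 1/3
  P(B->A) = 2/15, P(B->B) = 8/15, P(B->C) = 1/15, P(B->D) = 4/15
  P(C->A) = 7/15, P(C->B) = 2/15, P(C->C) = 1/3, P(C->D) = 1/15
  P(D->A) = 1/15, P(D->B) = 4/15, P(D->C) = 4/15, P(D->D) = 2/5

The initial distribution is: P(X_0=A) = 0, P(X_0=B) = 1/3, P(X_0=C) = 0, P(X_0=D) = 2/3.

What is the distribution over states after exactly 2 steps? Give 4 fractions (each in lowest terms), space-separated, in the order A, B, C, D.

Answer: 127/675 226/675 133/675 7/25

Derivation:
Propagating the distribution step by step (d_{t+1} = d_t * P):
d_0 = (A=0, B=1/3, C=0, D=2/3)
  d_1[A] = 0*4/15 + 1/3*2/15 + 0*7/15 + 2/3*1/15 = 4/45
  d_1[B] = 0*4/15 + 1/3*8/15 + 0*2/15 + 2/3*4/15 = 16/45
  d_1[C] = 0*2/15 + 1/3*1/15 + 0*1/3 + 2/3*4/15 = 1/5
  d_1[D] = 0*1/3 + 1/3*4/15 + 0*1/15 + 2/3*2/5 = 16/45
d_1 = (A=4/45, B=16/45, C=1/5, D=16/45)
  d_2[A] = 4/45*4/15 + 16/45*2/15 + 1/5*7/15 + 16/45*1/15 = 127/675
  d_2[B] = 4/45*4/15 + 16/45*8/15 + 1/5*2/15 + 16/45*4/15 = 226/675
  d_2[C] = 4/45*2/15 + 16/45*1/15 + 1/5*1/3 + 16/45*4/15 = 133/675
  d_2[D] = 4/45*1/3 + 16/45*4/15 + 1/5*1/15 + 16/45*2/5 = 7/25
d_2 = (A=127/675, B=226/675, C=133/675, D=7/25)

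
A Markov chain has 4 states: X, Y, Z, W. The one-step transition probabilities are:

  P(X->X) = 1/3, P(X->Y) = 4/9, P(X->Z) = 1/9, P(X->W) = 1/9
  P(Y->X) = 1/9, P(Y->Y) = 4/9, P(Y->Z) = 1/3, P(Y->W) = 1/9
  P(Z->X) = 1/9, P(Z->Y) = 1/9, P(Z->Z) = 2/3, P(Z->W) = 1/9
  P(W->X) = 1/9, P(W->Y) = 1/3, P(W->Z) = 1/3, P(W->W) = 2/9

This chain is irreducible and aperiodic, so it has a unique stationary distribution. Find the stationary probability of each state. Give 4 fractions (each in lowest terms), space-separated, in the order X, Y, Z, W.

The stationary distribution satisfies pi = pi * P, i.e.:
  pi_X = 1/3*pi_X + 1/9*pi_Y + 1/9*pi_Z + 1/9*pi_W
  pi_Y = 4/9*pi_X + 4/9*pi_Y + 1/9*pi_Z + 1/3*pi_W
  pi_Z = 1/9*pi_X + 1/3*pi_Y + 2/3*pi_Z + 1/3*pi_W
  pi_W = 1/9*pi_X + 1/9*pi_Y + 1/9*pi_Z + 2/9*pi_W
with normalization: pi_X + pi_Y + pi_Z + pi_W = 1.

Using the first 3 balance equations plus normalization, the linear system A*pi = b is:
  [-2/3, 1/9, 1/9, 1/9] . pi = 0
  [4/9, -5/9, 1/9, 1/3] . pi = 0
  [1/9, 1/3, -1/3, 1/3] . pi = 0
  [1, 1, 1, 1] . pi = 1

Solving yields:
  pi_X = 1/7
  pi_Y = 47/168
  pi_Z = 19/42
  pi_W = 1/8

Verification (pi * P):
  1/7*1/3 + 47/168*1/9 + 19/42*1/9 + 1/8*1/9 = 1/7 = pi_X  (ok)
  1/7*4/9 + 47/168*4/9 + 19/42*1/9 + 1/8*1/3 = 47/168 = pi_Y  (ok)
  1/7*1/9 + 47/168*1/3 + 19/42*2/3 + 1/8*1/3 = 19/42 = pi_Z  (ok)
  1/7*1/9 + 47/168*1/9 + 19/42*1/9 + 1/8*2/9 = 1/8 = pi_W  (ok)

Answer: 1/7 47/168 19/42 1/8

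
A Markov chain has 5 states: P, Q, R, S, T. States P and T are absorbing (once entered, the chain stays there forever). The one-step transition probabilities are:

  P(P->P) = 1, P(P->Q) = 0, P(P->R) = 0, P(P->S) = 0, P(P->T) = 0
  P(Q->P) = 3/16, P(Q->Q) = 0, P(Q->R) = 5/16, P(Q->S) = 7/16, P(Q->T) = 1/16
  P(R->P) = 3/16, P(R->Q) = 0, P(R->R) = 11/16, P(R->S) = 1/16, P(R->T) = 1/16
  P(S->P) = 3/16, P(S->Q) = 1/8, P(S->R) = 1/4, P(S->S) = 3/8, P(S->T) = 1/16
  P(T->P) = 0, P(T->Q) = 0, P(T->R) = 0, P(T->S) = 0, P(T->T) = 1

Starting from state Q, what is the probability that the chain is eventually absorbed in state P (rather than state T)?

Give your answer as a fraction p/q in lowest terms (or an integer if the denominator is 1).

Let a_i = P(absorbed in P | start in state i).
Boundary conditions: a_P = 1, a_T = 0.
For each transient state i, a_i = sum_j P(i->j) * a_j:
  a_Q = 3/16*a_P + 0*a_Q + 5/16*a_R + 7/16*a_S + 1/16*a_T
  a_R = 3/16*a_P + 0*a_Q + 11/16*a_R + 1/16*a_S + 1/16*a_T
  a_S = 3/16*a_P + 1/8*a_Q + 1/4*a_R + 3/8*a_S + 1/16*a_T

Substituting a_P = 1 and a_T = 0, rearrange to (I - Q) a = r where r[i] = P(i -> P):
  [1, -5/16, -7/16] . (a_Q, a_R, a_S) = 3/16
  [0, 5/16, -1/16] . (a_Q, a_R, a_S) = 3/16
  [-1/8, -1/4, 5/8] . (a_Q, a_R, a_S) = 3/16

Solving yields:
  a_Q = 3/4
  a_R = 3/4
  a_S = 3/4

Starting state is Q, so the absorption probability is a_Q = 3/4.

Answer: 3/4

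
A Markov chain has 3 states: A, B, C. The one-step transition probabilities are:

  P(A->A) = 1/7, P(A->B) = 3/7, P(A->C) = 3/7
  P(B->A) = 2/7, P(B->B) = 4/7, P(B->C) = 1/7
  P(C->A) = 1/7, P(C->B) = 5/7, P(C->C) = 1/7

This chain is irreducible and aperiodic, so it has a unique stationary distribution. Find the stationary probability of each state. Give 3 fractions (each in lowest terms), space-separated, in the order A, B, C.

The stationary distribution satisfies pi = pi * P, i.e.:
  pi_A = 1/7*pi_A + 2/7*pi_B + 1/7*pi_C
  pi_B = 3/7*pi_A + 4/7*pi_B + 5/7*pi_C
  pi_C = 3/7*pi_A + 1/7*pi_B + 1/7*pi_C
with normalization: pi_A + pi_B + pi_C = 1.

Using the first 2 balance equations plus normalization, the linear system A*pi = b is:
  [-6/7, 2/7, 1/7] . pi = 0
  [3/7, -3/7, 5/7] . pi = 0
  [1, 1, 1] . pi = 1

Solving yields:
  pi_A = 13/58
  pi_B = 33/58
  pi_C = 6/29

Verification (pi * P):
  13/58*1/7 + 33/58*2/7 + 6/29*1/7 = 13/58 = pi_A  (ok)
  13/58*3/7 + 33/58*4/7 + 6/29*5/7 = 33/58 = pi_B  (ok)
  13/58*3/7 + 33/58*1/7 + 6/29*1/7 = 6/29 = pi_C  (ok)

Answer: 13/58 33/58 6/29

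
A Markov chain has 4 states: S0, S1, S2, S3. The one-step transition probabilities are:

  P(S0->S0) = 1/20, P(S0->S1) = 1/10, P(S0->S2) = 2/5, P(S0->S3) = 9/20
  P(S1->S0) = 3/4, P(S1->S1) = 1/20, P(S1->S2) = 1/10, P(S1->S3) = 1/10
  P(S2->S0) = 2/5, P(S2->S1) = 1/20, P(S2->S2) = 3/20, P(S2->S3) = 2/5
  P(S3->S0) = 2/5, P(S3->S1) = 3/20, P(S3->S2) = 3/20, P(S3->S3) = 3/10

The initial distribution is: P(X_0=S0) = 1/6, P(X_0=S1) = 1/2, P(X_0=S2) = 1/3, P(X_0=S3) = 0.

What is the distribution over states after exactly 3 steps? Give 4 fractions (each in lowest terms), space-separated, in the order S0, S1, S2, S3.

Answer: 16883/48000 4811/48000 3277/16000 659/1920

Derivation:
Propagating the distribution step by step (d_{t+1} = d_t * P):
d_0 = (S0=1/6, S1=1/2, S2=1/3, S3=0)
  d_1[S0] = 1/6*1/20 + 1/2*3/4 + 1/3*2/5 + 0*2/5 = 31/60
  d_1[S1] = 1/6*1/10 + 1/2*1/20 + 1/3*1/20 + 0*3/20 = 7/120
  d_1[S2] = 1/6*2/5 + 1/2*1/10 + 1/3*3/20 + 0*3/20 = 1/6
  d_1[S3] = 1/6*9/20 + 1/2*1/10 + 1/3*2/5 + 0*3/10 = 31/120
d_1 = (S0=31/60, S1=7/120, S2=1/6, S3=31/120)
  d_2[S0] = 31/60*1/20 + 7/120*3/4 + 1/6*2/5 + 31/120*2/5 = 23/96
  d_2[S1] = 31/60*1/10 + 7/120*1/20 + 1/6*1/20 + 31/120*3/20 = 61/600
  d_2[S2] = 31/60*2/5 + 7/120*1/10 + 1/6*3/20 + 31/120*3/20 = 221/800
  d_2[S3] = 31/60*9/20 + 7/120*1/10 + 1/6*2/5 + 31/120*3/10 = 153/400
d_2 = (S0=23/96, S1=61/600, S2=221/800, S3=153/400)
  d_3[S0] = 23/96*1/20 + 61/600*3/4 + 221/800*2/5 + 153/400*2/5 = 16883/48000
  d_3[S1] = 23/96*1/10 + 61/600*1/20 + 221/800*1/20 + 153/400*3/20 = 4811/48000
  d_3[S2] = 23/96*2/5 + 61/600*1/10 + 221/800*3/20 + 153/400*3/20 = 3277/16000
  d_3[S3] = 23/96*9/20 + 61/600*1/10 + 221/800*2/5 + 153/400*3/10 = 659/1920
d_3 = (S0=16883/48000, S1=4811/48000, S2=3277/16000, S3=659/1920)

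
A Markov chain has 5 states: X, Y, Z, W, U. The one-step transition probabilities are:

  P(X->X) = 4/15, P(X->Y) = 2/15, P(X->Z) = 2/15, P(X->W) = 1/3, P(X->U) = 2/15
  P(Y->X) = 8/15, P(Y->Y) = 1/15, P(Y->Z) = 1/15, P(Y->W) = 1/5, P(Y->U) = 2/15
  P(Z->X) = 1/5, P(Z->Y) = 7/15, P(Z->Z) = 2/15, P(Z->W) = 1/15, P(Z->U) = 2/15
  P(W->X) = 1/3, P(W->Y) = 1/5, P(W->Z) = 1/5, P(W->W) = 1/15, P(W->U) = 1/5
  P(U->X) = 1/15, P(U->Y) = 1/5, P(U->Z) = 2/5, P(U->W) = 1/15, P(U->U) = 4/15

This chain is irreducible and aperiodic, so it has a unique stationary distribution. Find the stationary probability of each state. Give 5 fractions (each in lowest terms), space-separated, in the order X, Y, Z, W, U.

Answer: 18082/63117 12685/63117 3698/21039 10721/63117 10535/63117

Derivation:
The stationary distribution satisfies pi = pi * P, i.e.:
  pi_X = 4/15*pi_X + 8/15*pi_Y + 1/5*pi_Z + 1/3*pi_W + 1/15*pi_U
  pi_Y = 2/15*pi_X + 1/15*pi_Y + 7/15*pi_Z + 1/5*pi_W + 1/5*pi_U
  pi_Z = 2/15*pi_X + 1/15*pi_Y + 2/15*pi_Z + 1/5*pi_W + 2/5*pi_U
  pi_W = 1/3*pi_X + 1/5*pi_Y + 1/15*pi_Z + 1/15*pi_W + 1/15*pi_U
  pi_U = 2/15*pi_X + 2/15*pi_Y + 2/15*pi_Z + 1/5*pi_W + 4/15*pi_U
with normalization: pi_X + pi_Y + pi_Z + pi_W + pi_U = 1.

Using the first 4 balance equations plus normalization, the linear system A*pi = b is:
  [-11/15, 8/15, 1/5, 1/3, 1/15] . pi = 0
  [2/15, -14/15, 7/15, 1/5, 1/5] . pi = 0
  [2/15, 1/15, -13/15, 1/5, 2/5] . pi = 0
  [1/3, 1/5, 1/15, -14/15, 1/15] . pi = 0
  [1, 1, 1, 1, 1] . pi = 1

Solving yields:
  pi_X = 18082/63117
  pi_Y = 12685/63117
  pi_Z = 3698/21039
  pi_W = 10721/63117
  pi_U = 10535/63117

Verification (pi * P):
  18082/63117*4/15 + 12685/63117*8/15 + 3698/21039*1/5 + 10721/63117*1/3 + 10535/63117*1/15 = 18082/63117 = pi_X  (ok)
  18082/63117*2/15 + 12685/63117*1/15 + 3698/21039*7/15 + 10721/63117*1/5 + 10535/63117*1/5 = 12685/63117 = pi_Y  (ok)
  18082/63117*2/15 + 12685/63117*1/15 + 3698/21039*2/15 + 10721/63117*1/5 + 10535/63117*2/5 = 3698/21039 = pi_Z  (ok)
  18082/63117*1/3 + 12685/63117*1/5 + 3698/21039*1/15 + 10721/63117*1/15 + 10535/63117*1/15 = 10721/63117 = pi_W  (ok)
  18082/63117*2/15 + 12685/63117*2/15 + 3698/21039*2/15 + 10721/63117*1/5 + 10535/63117*4/15 = 10535/63117 = pi_U  (ok)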